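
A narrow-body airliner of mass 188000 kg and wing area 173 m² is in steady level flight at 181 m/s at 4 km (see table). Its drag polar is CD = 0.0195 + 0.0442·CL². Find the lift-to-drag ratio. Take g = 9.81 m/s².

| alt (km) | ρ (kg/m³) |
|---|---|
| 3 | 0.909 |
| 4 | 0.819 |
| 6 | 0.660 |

At 4 km, from the table: ρ = 0.819 kg/m³.
Weight W = mg = 188000 × 9.81 = 1.8443×10^6 N; in level flight L = W.
Dynamic pressure q = 0.5 × 0.819 × 181² = 13420 Pa.
Required CL = L/(qS) = 1.8443×10^6/(13420·173) = 0.7946.
CD = 0.0195 + 0.0442 × 0.7946² = 0.04741.
L/D = CL/CD = 0.7946 / 0.04741 = 16.8

L/D = 16.8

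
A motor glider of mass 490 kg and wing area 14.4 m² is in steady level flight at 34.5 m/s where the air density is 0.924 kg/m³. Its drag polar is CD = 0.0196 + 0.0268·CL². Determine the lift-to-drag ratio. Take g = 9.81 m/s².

Weight W = mg = 490 × 9.81 = 4806.9 N; in level flight L = W.
Dynamic pressure q = 0.5 × 0.924 × 34.5² = 549.9 Pa.
Required CL = L/(qS) = 4806.9/(549.9·14.4) = 0.607.
CD = 0.0196 + 0.0268 × 0.607² = 0.02948.
L/D = CL/CD = 0.607 / 0.02948 = 20.6

L/D = 20.6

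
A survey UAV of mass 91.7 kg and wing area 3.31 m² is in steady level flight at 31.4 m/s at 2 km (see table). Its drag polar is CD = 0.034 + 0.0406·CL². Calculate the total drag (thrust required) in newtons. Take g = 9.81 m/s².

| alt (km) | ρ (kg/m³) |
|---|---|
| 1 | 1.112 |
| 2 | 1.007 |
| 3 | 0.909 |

At 2 km, from the table: ρ = 1.007 kg/m³.
Weight W = mg = 91.7 × 9.81 = 899.58 N; in level flight L = W.
q = ½ρv² = ½ × 1.007 × 31.4² = 496.4 Pa.
CL = 2W/(ρv²S) = 2×899.58/(1.007×31.4²×3.31) = 0.5475.
CD = 0.034 + 0.0406 × 0.5475² = 0.04617.
D = q·S·CD = 496.4 × 3.31 × 0.04617 = 75.86 N

D = 75.9 N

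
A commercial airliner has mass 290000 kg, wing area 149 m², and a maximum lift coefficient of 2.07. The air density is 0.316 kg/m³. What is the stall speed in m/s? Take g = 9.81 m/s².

Stall occurs when L = W at CL,max. W = mg = 290000 × 9.81 = 2.845×10^6 N.
From L = ½ρV²S·CL,max = W: V_stall = √(2W/(ρSCL,max)) = √(2·2.845×10^6/(0.316·149·2.07))
V_stall = √58380 = 242 m/s

V_stall = 242 m/s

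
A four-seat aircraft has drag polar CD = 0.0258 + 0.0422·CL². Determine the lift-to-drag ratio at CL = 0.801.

L/D = 15.1

CD = 0.0258 + 0.0422 × 0.801² = 0.05288
L/D = CL/CD = 0.801 / 0.05288 = 15.1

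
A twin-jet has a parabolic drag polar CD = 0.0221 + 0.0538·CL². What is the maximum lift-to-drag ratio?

(L/D)max = 14.5

For CD = CD0 + K·CL², (L/D)max occurs at CL* = √(CD0/K) and equals 1/(2√(K·CD0)).
(L/D)max = 1/(2√(0.0538 × 0.0221)) = 1/(2 × 0.03448) = 14.5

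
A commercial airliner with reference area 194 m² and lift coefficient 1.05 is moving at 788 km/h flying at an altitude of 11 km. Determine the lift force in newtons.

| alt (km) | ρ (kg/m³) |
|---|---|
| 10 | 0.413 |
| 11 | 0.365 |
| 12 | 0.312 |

L = 1.78×10^6 N

At 11 km, from the table: ρ = 0.365 kg/m³.
Convert speed: v = 788 km/h ÷ 3.6 = 218.9 m/s.
L = ½ρv²S·CL = ½ × 0.365 × 218.9² × 194 × 1.05 = 1.78×10^6 N ≈ 1780 kN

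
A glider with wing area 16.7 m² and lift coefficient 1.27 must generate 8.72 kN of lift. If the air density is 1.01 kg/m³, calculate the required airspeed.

L = ½ρv²S·CL ⇒ v = √(2L/(ρ·S·CL))
v = √(2 × 8720 / (1.01 × 16.7 × 1.27)) = √814.2 = 28.5 m/s

v = 28.5 m/s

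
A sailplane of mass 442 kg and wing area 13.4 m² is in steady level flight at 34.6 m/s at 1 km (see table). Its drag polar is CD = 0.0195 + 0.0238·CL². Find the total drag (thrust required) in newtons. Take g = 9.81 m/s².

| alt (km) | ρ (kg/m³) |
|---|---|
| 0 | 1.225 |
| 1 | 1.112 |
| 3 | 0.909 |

At 1 km, from the table: ρ = 1.112 kg/m³.
Weight W = mg = 442 × 9.81 = 4336 N; in level flight L = W.
Dynamic pressure q = 0.5 × 1.112 × 34.6² = 665.6 Pa.
CL = 2W/(ρv²S) = 2×4336/(1.112×34.6²×13.4) = 0.4861.
CD = 0.0195 + 0.0238 × 0.4861² = 0.02512.
D = q·S·CD = 665.6 × 13.4 × 0.02512 = 224.1 N

D = 224 N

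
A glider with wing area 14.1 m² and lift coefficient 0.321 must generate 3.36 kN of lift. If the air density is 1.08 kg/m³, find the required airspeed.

v = 37.1 m/s

L = ½ρv²S·CL ⇒ v = √(2L/(ρ·S·CL))
v = √(2 × 3360 / (1.08 × 14.1 × 0.321)) = √1375 = 37.1 m/s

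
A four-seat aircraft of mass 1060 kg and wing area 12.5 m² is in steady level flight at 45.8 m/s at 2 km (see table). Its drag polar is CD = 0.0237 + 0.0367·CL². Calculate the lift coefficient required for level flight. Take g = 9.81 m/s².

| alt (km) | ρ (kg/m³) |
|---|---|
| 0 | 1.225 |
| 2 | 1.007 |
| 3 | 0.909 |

CL = 0.788

At 2 km, from the table: ρ = 1.007 kg/m³.
Level flight ⇒ L = W = m·g = 1060 × 9.81 = 10399 N.
Dynamic pressure q = 0.5 × 1.007 × 45.8² = 1056 Pa.
CL = W/(q·S) = 10399 / (1056 × 12.5) = 0.7877.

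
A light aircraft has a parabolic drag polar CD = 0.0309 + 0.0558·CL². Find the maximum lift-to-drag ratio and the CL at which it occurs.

(L/D)max = 12, at CL = 0.744

For CD = CD0 + K·CL², (L/D)max occurs at CL* = √(CD0/K) and equals 1/(2√(K·CD0)).
(L/D)max = 1/(2√(0.0558 × 0.0309)) = 1/(2 × 0.04152) = 12
CL* = √(0.0309/0.0558) = 0.744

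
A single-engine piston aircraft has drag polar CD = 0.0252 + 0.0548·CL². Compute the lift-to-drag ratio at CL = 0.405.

CD = 0.0252 + 0.0548 × 0.405² = 0.03419
L/D = CL/CD = 0.405 / 0.03419 = 11.8

L/D = 11.8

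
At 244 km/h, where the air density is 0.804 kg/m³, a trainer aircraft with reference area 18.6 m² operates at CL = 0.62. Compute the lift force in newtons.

Convert speed: v = 244 km/h ÷ 3.6 = 67.78 m/s.
L = ½ρv²S·CL = ½ × 0.804 × 67.78² × 18.6 × 0.62 = 21300 N ≈ 21.3 kN

L = 21300 N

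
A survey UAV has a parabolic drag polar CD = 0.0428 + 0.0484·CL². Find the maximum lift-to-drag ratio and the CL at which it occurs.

(L/D)max = 11, at CL = 0.94

For CD = CD0 + K·CL², (L/D)max occurs at CL* = √(CD0/K) and equals 1/(2√(K·CD0)).
(L/D)max = 1/(2√(0.0484 × 0.0428)) = 1/(2 × 0.04551) = 11
CL* = √(0.0428/0.0484) = 0.94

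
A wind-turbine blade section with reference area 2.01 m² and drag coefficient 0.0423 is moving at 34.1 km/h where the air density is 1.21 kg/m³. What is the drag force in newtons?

D = 4.62 N

Convert speed: v = 34.1 km/h ÷ 3.6 = 9.472 m/s.
Dynamic pressure q = ½ρv² = ½ × 1.21 × 9.472² = 54.28 Pa.
D = q·S·CD = 54.28 × 2.01 × 0.0423 = 4.62 N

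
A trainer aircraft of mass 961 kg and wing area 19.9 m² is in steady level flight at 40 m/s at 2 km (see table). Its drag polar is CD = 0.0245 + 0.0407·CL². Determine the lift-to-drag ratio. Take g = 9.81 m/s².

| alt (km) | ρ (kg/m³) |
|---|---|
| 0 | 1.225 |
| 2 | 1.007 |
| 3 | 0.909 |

L/D = 15.2

At 2 km, from the table: ρ = 1.007 kg/m³.
Weight W = mg = 961 × 9.81 = 9427.4 N; in level flight L = W.
q = ½ρv² = ½ × 1.007 × 40² = 805.6 Pa.
CL = 2W/(ρv²S) = 2×9427.4/(1.007×40²×19.9) = 0.5881.
CD = 0.0245 + 0.0407 × 0.5881² = 0.03857.
L/D = CL/CD = 0.5881 / 0.03857 = 15.2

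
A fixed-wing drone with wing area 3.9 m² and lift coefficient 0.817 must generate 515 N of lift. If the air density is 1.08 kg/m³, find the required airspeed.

L = ½ρv²S·CL ⇒ v = √(2L/(ρ·S·CL))
v = √(2 × 515 / (1.08 × 3.9 × 0.817)) = √299.3 = 17.3 m/s

v = 17.3 m/s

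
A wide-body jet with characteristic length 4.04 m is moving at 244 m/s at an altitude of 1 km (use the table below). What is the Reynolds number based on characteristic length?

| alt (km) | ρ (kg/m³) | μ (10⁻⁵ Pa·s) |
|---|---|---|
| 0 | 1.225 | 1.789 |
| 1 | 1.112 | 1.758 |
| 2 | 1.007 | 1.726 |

At 1 km, from the table: ρ = 1.112 kg/m³, μ = 1.758×10⁻⁵ Pa·s.
Re = ρ·v·c/μ = 1.112 × 244 × 4.04 / (1.758×10⁻⁵) = 6.24×10^7

Re = 6.24×10^7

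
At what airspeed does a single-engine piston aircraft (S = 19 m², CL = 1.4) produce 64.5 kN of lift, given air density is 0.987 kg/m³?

v = 70.1 m/s

L = ½ρv²S·CL ⇒ v = √(2L/(ρ·S·CL))
v = √(2 × 64500 / (0.987 × 19 × 1.4)) = √4913 = 70.1 m/s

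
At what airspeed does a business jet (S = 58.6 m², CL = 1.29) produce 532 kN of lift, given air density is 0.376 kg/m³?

v = 193 m/s

L = ½ρv²S·CL ⇒ v = √(2L/(ρ·S·CL))
v = √(2 × 5.32×10^5 / (0.376 × 58.6 × 1.29)) = √37430 = 193 m/s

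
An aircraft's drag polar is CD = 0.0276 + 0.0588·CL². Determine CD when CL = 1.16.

CD = 0.0276 + 0.0588 × 1.16² = 0.0276 + 0.07912 = 0.107

CD = 0.107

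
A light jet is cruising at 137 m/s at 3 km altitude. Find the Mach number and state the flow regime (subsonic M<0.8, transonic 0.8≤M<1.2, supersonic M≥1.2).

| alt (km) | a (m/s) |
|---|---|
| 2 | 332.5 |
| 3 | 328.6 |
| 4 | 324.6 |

M = 0.417 (subsonic)

At 3 km, from the table: a = 328.6 m/s.
M = v/a = 137 / 328.6 = 0.417
M = 0.417 → subsonic.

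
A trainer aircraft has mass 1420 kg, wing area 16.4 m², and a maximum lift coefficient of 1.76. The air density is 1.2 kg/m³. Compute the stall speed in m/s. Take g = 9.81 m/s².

V_stall = 28.4 m/s

At stall, lift equals weight: L = W = m·g = 1420 × 9.81 = 13930 N.
V_stall = √(2W/(ρ·S·CL,max)) = √(2 × 13930 / (1.2 × 16.4 × 1.76))
V_stall = √804.4 = 28.4 m/s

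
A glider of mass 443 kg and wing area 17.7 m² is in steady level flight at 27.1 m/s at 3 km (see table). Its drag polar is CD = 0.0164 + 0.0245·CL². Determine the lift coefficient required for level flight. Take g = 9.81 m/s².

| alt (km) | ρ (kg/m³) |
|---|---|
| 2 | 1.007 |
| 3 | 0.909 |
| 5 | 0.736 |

CL = 0.736

At 3 km, from the table: ρ = 0.909 kg/m³.
Weight W = mg = 443 × 9.81 = 4345.8 N; in level flight L = W.
q = ½ρv² = ½ × 0.909 × 27.1² = 333.8 Pa.
Required CL = L/(qS) = 4345.8/(333.8·17.7) = 0.7356.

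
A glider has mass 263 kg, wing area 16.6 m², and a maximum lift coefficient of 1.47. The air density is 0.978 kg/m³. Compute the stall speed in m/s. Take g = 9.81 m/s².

V_stall = 14.7 m/s

Weight W = mg = 263 × 9.81 = 2580 N.
V_stall = √(2W/(ρ·S·CL,max)) = √(2 × 2580 / (0.978 × 16.6 × 1.47))
V_stall = √216.2 = 14.7 m/s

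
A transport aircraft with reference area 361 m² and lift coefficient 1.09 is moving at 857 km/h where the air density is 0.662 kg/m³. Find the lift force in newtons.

Convert speed: v = 857 km/h ÷ 3.6 = 238.1 m/s.
Dynamic pressure q = ½ρv² = ½ × 0.662 × 238.1² = 18760 Pa.
L = q·S·CL = 18760 × 361 × 1.09 = 7.38×10^6 N ≈ 7380 kN

L = 7.38×10^6 N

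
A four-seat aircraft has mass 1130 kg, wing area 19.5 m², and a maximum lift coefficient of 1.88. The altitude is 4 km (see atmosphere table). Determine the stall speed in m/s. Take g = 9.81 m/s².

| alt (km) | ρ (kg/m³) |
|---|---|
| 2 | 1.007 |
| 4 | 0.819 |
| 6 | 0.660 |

V_stall = 27.2 m/s

At 4 km, from the table: ρ = 0.819 kg/m³.
Weight W = mg = 1130 × 9.81 = 11090 N.
From L = ½ρV²S·CL,max = W: V_stall = √(2W/(ρSCL,max)) = √(2·11090/(0.819·19.5·1.88))
V_stall = √738.4 = 27.2 m/s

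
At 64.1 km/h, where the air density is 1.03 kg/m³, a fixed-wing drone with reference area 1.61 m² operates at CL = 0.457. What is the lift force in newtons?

L = 120 N

Convert speed: v = 64.1 km/h ÷ 3.6 = 17.81 m/s.
L = ½ρv²S·CL = ½ × 1.03 × 17.81² × 1.61 × 0.457 = 120 N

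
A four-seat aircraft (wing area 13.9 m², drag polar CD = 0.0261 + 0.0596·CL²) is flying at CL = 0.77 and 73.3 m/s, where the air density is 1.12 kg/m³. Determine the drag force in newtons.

CD = 0.0261 + 0.0596 × 0.77² = 0.06144
D = ½ρv²S·CD = ½ × 1.12 × 73.3² × 13.9 × 0.06144 = 2570 N

D = 2570 N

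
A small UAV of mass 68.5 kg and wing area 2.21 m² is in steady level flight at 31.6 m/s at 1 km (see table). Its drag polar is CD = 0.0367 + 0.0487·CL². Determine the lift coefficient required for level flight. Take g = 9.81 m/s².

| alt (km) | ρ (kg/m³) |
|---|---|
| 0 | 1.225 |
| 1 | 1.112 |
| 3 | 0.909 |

CL = 0.548

At 1 km, from the table: ρ = 1.112 kg/m³.
Level flight ⇒ L = W = m·g = 68.5 × 9.81 = 671.99 N.
Dynamic pressure q = 0.5 × 1.112 × 31.6² = 555.2 Pa.
Required CL = L/(qS) = 671.99/(555.2·2.21) = 0.5477.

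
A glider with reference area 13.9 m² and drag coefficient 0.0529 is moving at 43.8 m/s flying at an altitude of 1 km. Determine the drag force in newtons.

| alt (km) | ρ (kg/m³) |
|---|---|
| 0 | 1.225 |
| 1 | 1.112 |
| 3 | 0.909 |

D = 784 N

At 1 km, from the table: ρ = 1.112 kg/m³.
Dynamic pressure q = ½ρv² = ½ × 1.112 × 43.8² = 1067 Pa.
D = q·S·CD = 1067 × 13.9 × 0.0529 = 784 N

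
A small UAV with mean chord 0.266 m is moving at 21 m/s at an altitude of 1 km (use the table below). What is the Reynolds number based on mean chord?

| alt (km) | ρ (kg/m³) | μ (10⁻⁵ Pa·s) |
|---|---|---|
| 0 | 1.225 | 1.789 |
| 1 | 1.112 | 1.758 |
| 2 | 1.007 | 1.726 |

Re = 3.53×10^5

At 1 km, from the table: ρ = 1.112 kg/m³, μ = 1.758×10⁻⁵ Pa·s.
Re = ρ·v·c/μ = 1.112 × 21 × 0.266 / (1.758×10⁻⁵) = 3.53×10^5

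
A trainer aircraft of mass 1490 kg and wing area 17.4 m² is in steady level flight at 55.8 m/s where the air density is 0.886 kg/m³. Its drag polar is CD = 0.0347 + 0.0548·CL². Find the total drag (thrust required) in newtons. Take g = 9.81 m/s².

D = 1320 N

In steady level flight, lift balances weight: W = mg = 1490 × 9.81 = 14617 N.
q = ½ρv² = ½ × 0.886 × 55.8² = 1379 Pa.
Required CL = L/(qS) = 14617/(1379·17.4) = 0.609.
CD = 0.0347 + 0.0548 × 0.609² = 0.05503.
D = q·S·CD = 1379 × 17.4 × 0.05503 = 1321 N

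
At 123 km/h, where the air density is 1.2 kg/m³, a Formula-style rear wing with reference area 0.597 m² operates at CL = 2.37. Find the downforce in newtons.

Convert speed: v = 123 km/h ÷ 3.6 = 34.17 m/s.
L = ½ρv²S·CL = ½ × 1.2 × 34.17² × 0.597 × 2.37 = 991 N

L = 991 N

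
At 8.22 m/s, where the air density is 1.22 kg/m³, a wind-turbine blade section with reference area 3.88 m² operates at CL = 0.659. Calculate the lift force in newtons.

L = 105 N

Dynamic pressure q = ½ρv² = ½ × 1.22 × 8.22² = 41.22 Pa.
L = q·S·CL = 41.22 × 3.88 × 0.659 = 105 N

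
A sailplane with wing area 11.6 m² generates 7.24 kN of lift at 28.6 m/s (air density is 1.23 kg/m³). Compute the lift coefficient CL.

From L = ½ρv²S·CL, rearranging gives CL = 2L/(ρv²S).
CL = 2 × 7240 / (1.23 × 28.6² × 11.6) = 1.24

CL = 1.24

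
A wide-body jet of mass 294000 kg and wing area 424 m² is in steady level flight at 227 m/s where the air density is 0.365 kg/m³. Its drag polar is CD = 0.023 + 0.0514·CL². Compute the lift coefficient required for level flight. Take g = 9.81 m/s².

CL = 0.723

Weight W = mg = 294000 × 9.81 = 2.8841×10^6 N; in level flight L = W.
Dynamic pressure q = 0.5 × 0.365 × 227² = 9404 Pa.
CL = W/(q·S) = 2.8841×10^6 / (9404 × 424) = 0.7233.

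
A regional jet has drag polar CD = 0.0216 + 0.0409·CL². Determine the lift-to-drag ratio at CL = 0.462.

L/D = 15.2

CD = 0.0216 + 0.0409 × 0.462² = 0.03033
L/D = CL/CD = 0.462 / 0.03033 = 15.2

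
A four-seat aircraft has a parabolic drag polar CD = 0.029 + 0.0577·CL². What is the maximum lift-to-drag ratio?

For CD = CD0 + K·CL², (L/D)max occurs at CL* = √(CD0/K) and equals 1/(2√(K·CD0)).
(L/D)max = 1/(2√(0.0577 × 0.029)) = 1/(2 × 0.04091) = 12.2

(L/D)max = 12.2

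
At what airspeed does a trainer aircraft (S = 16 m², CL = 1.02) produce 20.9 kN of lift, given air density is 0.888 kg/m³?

L = ½ρv²S·CL ⇒ v = √(2L/(ρ·S·CL))
v = √(2 × 20900 / (0.888 × 16 × 1.02)) = √2884 = 53.7 m/s

v = 53.7 m/s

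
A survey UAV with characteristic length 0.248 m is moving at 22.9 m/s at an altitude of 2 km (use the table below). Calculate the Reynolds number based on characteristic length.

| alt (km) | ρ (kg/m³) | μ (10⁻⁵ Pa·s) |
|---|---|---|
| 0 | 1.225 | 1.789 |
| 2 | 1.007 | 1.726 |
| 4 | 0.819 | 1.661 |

Re = 3.31×10^5

At 2 km, from the table: ρ = 1.007 kg/m³, μ = 1.726×10⁻⁵ Pa·s.
Re = ρ·v·c/μ = 1.007 × 22.9 × 0.248 / (1.726×10⁻⁵) = 3.31×10^5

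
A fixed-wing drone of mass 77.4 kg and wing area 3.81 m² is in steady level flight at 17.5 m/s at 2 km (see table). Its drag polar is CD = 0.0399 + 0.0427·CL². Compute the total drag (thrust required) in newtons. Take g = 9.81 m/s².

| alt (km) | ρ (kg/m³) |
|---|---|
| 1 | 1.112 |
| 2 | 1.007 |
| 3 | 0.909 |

At 2 km, from the table: ρ = 1.007 kg/m³.
In steady level flight, lift balances weight: W = mg = 77.4 × 9.81 = 759.29 N.
q = ½ρv² = ½ × 1.007 × 17.5² = 154.2 Pa.
CL = W/(q·S) = 759.29 / (154.2 × 3.81) = 1.292.
CD = 0.0399 + 0.0427 × 1.292² = 0.1112.
D = q·S·CD = 154.2 × 3.81 × 0.1112 = 65.34 N

D = 65.3 N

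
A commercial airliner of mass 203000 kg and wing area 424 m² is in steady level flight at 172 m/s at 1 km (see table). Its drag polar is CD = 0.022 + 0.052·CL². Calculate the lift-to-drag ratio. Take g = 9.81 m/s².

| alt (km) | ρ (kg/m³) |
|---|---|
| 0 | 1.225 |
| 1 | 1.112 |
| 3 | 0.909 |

At 1 km, from the table: ρ = 1.112 kg/m³.
Weight W = mg = 203000 × 9.81 = 1.9914×10^6 N; in level flight L = W.
q = ½ρv² = ½ × 1.112 × 172² = 16450 Pa.
CL = W/(q·S) = 1.9914×10^6 / (16450 × 424) = 0.2855.
CD = 0.022 + 0.052 × 0.2855² = 0.02624.
L/D = CL/CD = 0.2855 / 0.02624 = 10.9

L/D = 10.9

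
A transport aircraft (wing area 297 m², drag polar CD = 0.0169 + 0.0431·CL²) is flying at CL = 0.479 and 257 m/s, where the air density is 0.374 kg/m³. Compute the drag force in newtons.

CD = 0.0169 + 0.0431 × 0.479² = 0.02679
D = ½ρv²S·CD = ½ × 0.374 × 257² × 297 × 0.02679 = 98300 N

D = 98300 N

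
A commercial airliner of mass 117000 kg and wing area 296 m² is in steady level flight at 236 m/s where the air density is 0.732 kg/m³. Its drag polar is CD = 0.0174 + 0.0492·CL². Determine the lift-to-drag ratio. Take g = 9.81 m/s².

L/D = 9.92

In steady level flight, lift balances weight: W = mg = 117000 × 9.81 = 1.1478×10^6 N.
Dynamic pressure q = 0.5 × 0.732 × 236² = 20380 Pa.
Required CL = L/(qS) = 1.1478×10^6/(20380·296) = 0.1902.
CD = 0.0174 + 0.0492 × 0.1902² = 0.01918.
L/D = CL/CD = 0.1902 / 0.01918 = 9.92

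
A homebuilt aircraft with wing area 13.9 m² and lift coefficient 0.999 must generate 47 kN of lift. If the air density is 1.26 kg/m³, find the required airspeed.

v = 73.3 m/s

L = ½ρv²S·CL ⇒ v = √(2L/(ρ·S·CL))
v = √(2 × 47000 / (1.26 × 13.9 × 0.999)) = √5373 = 73.3 m/s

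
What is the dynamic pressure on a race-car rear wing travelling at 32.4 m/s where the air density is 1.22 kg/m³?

q = ½ρv² = ½ × 1.22 × 32.4² = 640 Pa

q = 640 Pa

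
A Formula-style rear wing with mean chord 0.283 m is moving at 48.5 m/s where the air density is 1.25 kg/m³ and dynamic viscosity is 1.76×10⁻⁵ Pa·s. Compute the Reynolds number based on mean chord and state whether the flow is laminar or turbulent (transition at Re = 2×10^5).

Re = 9.75×10^5 (turbulent)

Re = ρ·v·c/μ = 1.25 × 48.5 × 0.283 / (1.76×10⁻⁵) = 9.75×10^5
Since 9.75×10^5 > 2×10^5, the flow is turbulent.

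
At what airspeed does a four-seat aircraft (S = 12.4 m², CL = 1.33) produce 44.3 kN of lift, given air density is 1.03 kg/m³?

L = ½ρv²S·CL ⇒ v = √(2L/(ρ·S·CL))
v = √(2 × 44300 / (1.03 × 12.4 × 1.33)) = √5216 = 72.2 m/s

v = 72.2 m/s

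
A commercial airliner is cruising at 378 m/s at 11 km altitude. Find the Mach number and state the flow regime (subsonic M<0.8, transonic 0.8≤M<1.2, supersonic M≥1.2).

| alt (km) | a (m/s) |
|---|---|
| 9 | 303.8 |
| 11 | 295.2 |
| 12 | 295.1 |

At 11 km, from the table: a = 295.2 m/s.
M = v/a = 378 / 295.2 = 1.28
M = 1.28 → supersonic.

M = 1.28 (supersonic)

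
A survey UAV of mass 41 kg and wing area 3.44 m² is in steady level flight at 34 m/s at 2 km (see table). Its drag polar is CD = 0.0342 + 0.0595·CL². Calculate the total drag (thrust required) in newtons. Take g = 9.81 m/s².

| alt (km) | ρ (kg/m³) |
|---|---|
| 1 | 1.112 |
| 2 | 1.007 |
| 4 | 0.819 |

At 2 km, from the table: ρ = 1.007 kg/m³.
Level flight ⇒ L = W = m·g = 41 × 9.81 = 402.21 N.
Dynamic pressure q = 0.5 × 1.007 × 34² = 582 Pa.
CL = 2W/(ρv²S) = 2×402.21/(1.007×34²×3.44) = 0.2009.
CD = 0.0342 + 0.0595 × 0.2009² = 0.0366.
D = q·S·CD = 582 × 3.44 × 0.0366 = 73.28 N

D = 73.3 N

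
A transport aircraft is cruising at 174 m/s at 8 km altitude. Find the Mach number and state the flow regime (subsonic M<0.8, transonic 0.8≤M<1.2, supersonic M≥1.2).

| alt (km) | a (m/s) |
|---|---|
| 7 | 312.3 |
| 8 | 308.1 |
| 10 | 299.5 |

M = 0.565 (subsonic)

At 8 km, from the table: a = 308.1 m/s.
M = v/a = 174 / 308.1 = 0.565
M = 0.565 → subsonic.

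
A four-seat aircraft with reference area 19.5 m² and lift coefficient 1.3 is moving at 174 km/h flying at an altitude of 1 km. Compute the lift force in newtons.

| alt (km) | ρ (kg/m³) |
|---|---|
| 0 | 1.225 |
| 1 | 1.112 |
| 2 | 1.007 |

L = 32900 N

At 1 km, from the table: ρ = 1.112 kg/m³.
Convert speed: v = 174 km/h ÷ 3.6 = 48.33 m/s.
L = ½ρv²S·CL = ½ × 1.112 × 48.33² × 19.5 × 1.3 = 32900 N ≈ 32.9 kN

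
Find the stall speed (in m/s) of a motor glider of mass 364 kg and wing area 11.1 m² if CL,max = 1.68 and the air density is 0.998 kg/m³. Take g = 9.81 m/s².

At stall, lift equals weight: L = W = m·g = 364 × 9.81 = 3571 N.
From L = ½ρV²S·CL,max = W: V_stall = √(2W/(ρSCL,max)) = √(2·3571/(0.998·11.1·1.68))
V_stall = √383.7 = 19.6 m/s

V_stall = 19.6 m/s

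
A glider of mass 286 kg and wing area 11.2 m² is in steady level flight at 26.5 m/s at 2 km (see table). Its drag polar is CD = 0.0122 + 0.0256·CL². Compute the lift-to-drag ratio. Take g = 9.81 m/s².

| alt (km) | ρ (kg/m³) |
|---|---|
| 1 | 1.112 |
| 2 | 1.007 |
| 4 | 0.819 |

L/D = 28.3

At 2 km, from the table: ρ = 1.007 kg/m³.
Weight W = mg = 286 × 9.81 = 2805.7 N; in level flight L = W.
Dynamic pressure q = 0.5 × 1.007 × 26.5² = 353.6 Pa.
Required CL = L/(qS) = 2805.7/(353.6·11.2) = 0.7085.
CD = 0.0122 + 0.0256 × 0.7085² = 0.02505.
L/D = CL/CD = 0.7085 / 0.02505 = 28.3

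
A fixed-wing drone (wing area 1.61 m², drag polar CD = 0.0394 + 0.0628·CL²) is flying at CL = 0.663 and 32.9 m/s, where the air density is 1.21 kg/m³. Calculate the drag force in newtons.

D = 70.6 N

CD = 0.0394 + 0.0628 × 0.663² = 0.067
D = ½ρv²S·CD = ½ × 1.21 × 32.9² × 1.61 × 0.067 = 70.6 N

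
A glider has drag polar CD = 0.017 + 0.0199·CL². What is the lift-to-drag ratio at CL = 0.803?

CD = 0.017 + 0.0199 × 0.803² = 0.02983
L/D = CL/CD = 0.803 / 0.02983 = 26.9

L/D = 26.9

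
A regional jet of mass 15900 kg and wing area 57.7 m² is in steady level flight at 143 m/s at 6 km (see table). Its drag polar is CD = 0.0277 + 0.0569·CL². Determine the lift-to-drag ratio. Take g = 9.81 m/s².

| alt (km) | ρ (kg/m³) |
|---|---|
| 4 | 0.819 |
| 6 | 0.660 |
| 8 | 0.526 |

L/D = 10.9

At 6 km, from the table: ρ = 0.660 kg/m³.
Level flight ⇒ L = W = m·g = 15900 × 9.81 = 1.5598×10^5 N.
Dynamic pressure q = 0.5 × 0.66 × 143² = 6748 Pa.
Required CL = L/(qS) = 1.5598×10^5/(6748·57.7) = 0.4006.
CD = 0.0277 + 0.0569 × 0.4006² = 0.03683.
L/D = CL/CD = 0.4006 / 0.03683 = 10.9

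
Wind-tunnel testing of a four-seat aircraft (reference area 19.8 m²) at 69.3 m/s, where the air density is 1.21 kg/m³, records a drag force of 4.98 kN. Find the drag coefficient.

CD = 0.0866

From D = ½ρv²S·CD, rearranging gives CD = 2D/(ρv²S).
CD = 2 × 4980 / (1.21 × 69.3² × 19.8) = 0.0866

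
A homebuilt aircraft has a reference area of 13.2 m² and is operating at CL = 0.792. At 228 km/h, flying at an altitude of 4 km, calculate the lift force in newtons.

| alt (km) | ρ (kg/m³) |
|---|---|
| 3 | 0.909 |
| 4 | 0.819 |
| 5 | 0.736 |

At 4 km, from the table: ρ = 0.819 kg/m³.
Convert speed: v = 228 km/h ÷ 3.6 = 63.33 m/s.
Dynamic pressure q = ½ρv² = ½ × 0.819 × 63.33² = 1643 Pa.
L = q·S·CL = 1643 × 13.2 × 0.792 = 17200 N ≈ 17.2 kN

L = 17200 N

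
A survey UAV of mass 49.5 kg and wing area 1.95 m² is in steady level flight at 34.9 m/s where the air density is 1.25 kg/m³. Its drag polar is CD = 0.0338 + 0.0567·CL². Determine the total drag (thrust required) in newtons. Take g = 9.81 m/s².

D = 59.2 N

Weight W = mg = 49.5 × 9.81 = 485.6 N; in level flight L = W.
q = ½ρv² = ½ × 1.25 × 34.9² = 761.3 Pa.
Required CL = L/(qS) = 485.6/(761.3·1.95) = 0.3271.
CD = 0.0338 + 0.0567 × 0.3271² = 0.03987.
D = q·S·CD = 761.3 × 1.95 × 0.03987 = 59.18 N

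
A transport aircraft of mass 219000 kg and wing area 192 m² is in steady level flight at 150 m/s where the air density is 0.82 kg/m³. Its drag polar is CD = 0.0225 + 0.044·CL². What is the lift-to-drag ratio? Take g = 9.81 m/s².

Weight W = mg = 219000 × 9.81 = 2.1484×10^6 N; in level flight L = W.
q = ½ρv² = ½ × 0.82 × 150² = 9225 Pa.
CL = 2W/(ρv²S) = 2×2.1484×10^6/(0.82×150²×192) = 1.213.
CD = 0.0225 + 0.044 × 1.213² = 0.08724.
L/D = CL/CD = 1.213 / 0.08724 = 13.9

L/D = 13.9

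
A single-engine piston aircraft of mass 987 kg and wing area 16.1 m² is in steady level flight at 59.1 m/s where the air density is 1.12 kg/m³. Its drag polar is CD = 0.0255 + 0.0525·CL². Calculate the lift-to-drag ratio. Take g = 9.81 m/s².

Level flight ⇒ L = W = m·g = 987 × 9.81 = 9682.5 N.
q = ½ρv² = ½ × 1.12 × 59.1² = 1956 Pa.
Required CL = L/(qS) = 9682.5/(1956·16.1) = 0.3075.
CD = 0.0255 + 0.0525 × 0.3075² = 0.03046.
L/D = CL/CD = 0.3075 / 0.03046 = 10.1

L/D = 10.1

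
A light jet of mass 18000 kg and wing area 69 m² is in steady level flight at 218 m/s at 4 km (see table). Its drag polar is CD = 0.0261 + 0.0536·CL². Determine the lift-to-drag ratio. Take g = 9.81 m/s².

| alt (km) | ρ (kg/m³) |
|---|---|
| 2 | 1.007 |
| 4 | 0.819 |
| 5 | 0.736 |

L/D = 4.87

At 4 km, from the table: ρ = 0.819 kg/m³.
Level flight ⇒ L = W = m·g = 18000 × 9.81 = 1.7658×10^5 N.
Dynamic pressure q = 0.5 × 0.819 × 218² = 19460 Pa.
Required CL = L/(qS) = 1.7658×10^5/(19460·69) = 0.1315.
CD = 0.0261 + 0.0536 × 0.1315² = 0.02703.
L/D = CL/CD = 0.1315 / 0.02703 = 4.87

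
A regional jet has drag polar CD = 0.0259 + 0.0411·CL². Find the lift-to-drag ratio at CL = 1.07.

CD = 0.0259 + 0.0411 × 1.07² = 0.07296
L/D = CL/CD = 1.07 / 0.07296 = 14.7

L/D = 14.7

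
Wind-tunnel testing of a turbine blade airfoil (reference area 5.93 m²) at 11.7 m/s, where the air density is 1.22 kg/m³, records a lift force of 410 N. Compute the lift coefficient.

From L = ½ρv²S·CL, rearranging gives CL = 2L/(ρv²S).
CL = 2 × 410 / (1.22 × 11.7² × 5.93) = 0.828

CL = 0.828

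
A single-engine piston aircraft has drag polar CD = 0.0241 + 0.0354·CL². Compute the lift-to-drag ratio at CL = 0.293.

CD = 0.0241 + 0.0354 × 0.293² = 0.02714
L/D = CL/CD = 0.293 / 0.02714 = 10.8

L/D = 10.8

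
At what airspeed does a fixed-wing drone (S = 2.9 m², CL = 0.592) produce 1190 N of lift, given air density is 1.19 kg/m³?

v = 34.1 m/s

L = ½ρv²S·CL ⇒ v = √(2L/(ρ·S·CL))
v = √(2 × 1190 / (1.19 × 2.9 × 0.592)) = √1165 = 34.1 m/s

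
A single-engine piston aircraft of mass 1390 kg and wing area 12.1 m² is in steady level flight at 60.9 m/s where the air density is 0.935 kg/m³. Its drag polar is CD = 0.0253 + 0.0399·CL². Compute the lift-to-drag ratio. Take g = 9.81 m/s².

Weight W = mg = 1390 × 9.81 = 13636 N; in level flight L = W.
Dynamic pressure q = 0.5 × 0.935 × 60.9² = 1734 Pa.
Required CL = L/(qS) = 13636/(1734·12.1) = 0.65.
CD = 0.0253 + 0.0399 × 0.65² = 0.04216.
L/D = CL/CD = 0.65 / 0.04216 = 15.4

L/D = 15.4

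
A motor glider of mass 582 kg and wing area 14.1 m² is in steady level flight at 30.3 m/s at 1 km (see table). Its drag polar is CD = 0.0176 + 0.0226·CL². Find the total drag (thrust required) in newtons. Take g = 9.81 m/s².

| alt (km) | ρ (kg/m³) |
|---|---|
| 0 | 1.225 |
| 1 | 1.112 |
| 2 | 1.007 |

D = 229 N

At 1 km, from the table: ρ = 1.112 kg/m³.
Weight W = mg = 582 × 9.81 = 5709.4 N; in level flight L = W.
Dynamic pressure q = 0.5 × 1.112 × 30.3² = 510.5 Pa.
Required CL = L/(qS) = 5709.4/(510.5·14.1) = 0.7933.
CD = 0.0176 + 0.0226 × 0.7933² = 0.03182.
D = q·S·CD = 510.5 × 14.1 × 0.03182 = 229 N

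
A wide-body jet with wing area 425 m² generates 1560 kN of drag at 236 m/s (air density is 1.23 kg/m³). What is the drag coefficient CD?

CD = 0.107

From D = ½ρv²S·CD, rearranging gives CD = 2D/(ρv²S).
CD = 2 × 1.56×10^6 / (1.23 × 236² × 425) = 0.107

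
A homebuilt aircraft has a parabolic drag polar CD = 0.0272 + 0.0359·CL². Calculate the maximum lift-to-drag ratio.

(L/D)max = 16

For CD = CD0 + K·CL², (L/D)max occurs at CL* = √(CD0/K) and equals 1/(2√(K·CD0)).
(L/D)max = 1/(2√(0.0359 × 0.0272)) = 1/(2 × 0.03125) = 16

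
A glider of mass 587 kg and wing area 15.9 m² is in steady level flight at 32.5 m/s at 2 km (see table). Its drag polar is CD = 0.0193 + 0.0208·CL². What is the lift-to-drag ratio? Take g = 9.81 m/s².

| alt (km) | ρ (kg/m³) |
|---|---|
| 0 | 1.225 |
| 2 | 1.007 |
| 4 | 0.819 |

At 2 km, from the table: ρ = 1.007 kg/m³.
In steady level flight, lift balances weight: W = mg = 587 × 9.81 = 5758.5 N.
q = ½ρv² = ½ × 1.007 × 32.5² = 531.8 Pa.
CL = W/(q·S) = 5758.5 / (531.8 × 15.9) = 0.681.
CD = 0.0193 + 0.0208 × 0.681² = 0.02895.
L/D = CL/CD = 0.681 / 0.02895 = 23.5

L/D = 23.5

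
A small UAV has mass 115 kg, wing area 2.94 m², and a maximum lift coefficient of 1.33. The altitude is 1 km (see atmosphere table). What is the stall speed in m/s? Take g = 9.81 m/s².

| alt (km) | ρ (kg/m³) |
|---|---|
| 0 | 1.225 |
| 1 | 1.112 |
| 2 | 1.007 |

V_stall = 22.8 m/s

At 1 km, from the table: ρ = 1.112 kg/m³.
Weight W = mg = 115 × 9.81 = 1128 N.
From L = ½ρV²S·CL,max = W: V_stall = √(2W/(ρSCL,max)) = √(2·1128/(1.112·2.94·1.33))
V_stall = √518.9 = 22.8 m/s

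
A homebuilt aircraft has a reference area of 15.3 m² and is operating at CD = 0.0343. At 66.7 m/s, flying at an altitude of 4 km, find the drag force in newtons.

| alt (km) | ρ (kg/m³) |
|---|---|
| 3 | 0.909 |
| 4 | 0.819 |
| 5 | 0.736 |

At 4 km, from the table: ρ = 0.819 kg/m³.
Dynamic pressure q = ½ρv² = ½ × 0.819 × 66.7² = 1822 Pa.
D = q·S·CD = 1822 × 15.3 × 0.0343 = 956 N

D = 956 N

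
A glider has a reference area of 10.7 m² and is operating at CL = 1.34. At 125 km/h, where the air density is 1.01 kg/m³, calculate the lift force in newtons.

L = 8730 N

Convert speed: v = 125 km/h ÷ 3.6 = 34.72 m/s.
L = ½ρv²S·CL = ½ × 1.01 × 34.72² × 10.7 × 1.34 = 8730 N ≈ 8.73 kN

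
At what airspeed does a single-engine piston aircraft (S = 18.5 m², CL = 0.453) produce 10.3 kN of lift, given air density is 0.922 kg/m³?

v = 51.6 m/s

L = ½ρv²S·CL ⇒ v = √(2L/(ρ·S·CL))
v = √(2 × 10300 / (0.922 × 18.5 × 0.453)) = √2666 = 51.6 m/s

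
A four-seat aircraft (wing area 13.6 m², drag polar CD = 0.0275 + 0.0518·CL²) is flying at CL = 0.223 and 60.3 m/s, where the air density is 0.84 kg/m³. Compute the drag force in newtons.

D = 625 N

CD = 0.0275 + 0.0518 × 0.223² = 0.03008
D = ½ρv²S·CD = ½ × 0.84 × 60.3² × 13.6 × 0.03008 = 625 N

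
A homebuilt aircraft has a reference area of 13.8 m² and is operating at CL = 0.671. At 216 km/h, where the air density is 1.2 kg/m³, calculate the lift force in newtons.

L = 20000 N

Convert speed: v = 216 km/h ÷ 3.6 = 60 m/s.
L = ½ρv²S·CL = ½ × 1.2 × 60² × 13.8 × 0.671 = 20000 N ≈ 20 kN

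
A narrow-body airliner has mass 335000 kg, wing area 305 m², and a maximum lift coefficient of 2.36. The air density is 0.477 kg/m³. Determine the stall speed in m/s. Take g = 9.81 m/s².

V_stall = 138 m/s

At stall, lift equals weight: L = W = m·g = 335000 × 9.81 = 3.286×10^6 N.
From L = ½ρV²S·CL,max = W: V_stall = √(2W/(ρSCL,max)) = √(2·3.286×10^6/(0.477·305·2.36))
V_stall = √19140 = 138 m/s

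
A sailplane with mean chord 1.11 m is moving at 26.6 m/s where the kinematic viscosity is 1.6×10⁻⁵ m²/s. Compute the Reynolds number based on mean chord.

Re = v·c/ν = 26.6 × 1.11 / (1.6×10⁻⁵) = 1.85×10^6

Re = 1.85×10^6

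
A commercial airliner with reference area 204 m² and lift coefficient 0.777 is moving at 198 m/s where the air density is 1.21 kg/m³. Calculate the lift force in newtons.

Dynamic pressure q = ½ρv² = ½ × 1.21 × 198² = 23720 Pa.
L = q·S·CL = 23720 × 204 × 0.777 = 3.76×10^6 N ≈ 3760 kN

L = 3.76×10^6 N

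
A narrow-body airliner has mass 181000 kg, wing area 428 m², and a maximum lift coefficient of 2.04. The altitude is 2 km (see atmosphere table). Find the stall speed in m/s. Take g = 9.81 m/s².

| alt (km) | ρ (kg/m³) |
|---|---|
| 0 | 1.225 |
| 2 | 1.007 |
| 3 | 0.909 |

At 2 km, from the table: ρ = 1.007 kg/m³.
At stall, lift equals weight: L = W = m·g = 181000 × 9.81 = 1.776×10^6 N.
V_stall = √(2W/(ρ·S·CL,max)) = √(2 × 1.776×10^6 / (1.007 × 428 × 2.04))
V_stall = √4039 = 63.6 m/s

V_stall = 63.6 m/s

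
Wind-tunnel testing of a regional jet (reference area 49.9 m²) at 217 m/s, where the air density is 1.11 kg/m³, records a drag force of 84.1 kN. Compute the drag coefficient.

From D = ½ρv²S·CD, rearranging gives CD = 2D/(ρv²S).
CD = 2 × 84100 / (1.11 × 217² × 49.9) = 0.0645

CD = 0.0645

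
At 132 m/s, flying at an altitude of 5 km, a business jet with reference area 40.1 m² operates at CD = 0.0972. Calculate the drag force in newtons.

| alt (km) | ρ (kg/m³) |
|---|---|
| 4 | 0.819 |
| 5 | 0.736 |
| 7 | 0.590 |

D = 25000 N

At 5 km, from the table: ρ = 0.736 kg/m³.
Dynamic pressure q = ½ρv² = ½ × 0.736 × 132² = 6412 Pa.
D = q·S·CD = 6412 × 40.1 × 0.0972 = 25000 N ≈ 25 kN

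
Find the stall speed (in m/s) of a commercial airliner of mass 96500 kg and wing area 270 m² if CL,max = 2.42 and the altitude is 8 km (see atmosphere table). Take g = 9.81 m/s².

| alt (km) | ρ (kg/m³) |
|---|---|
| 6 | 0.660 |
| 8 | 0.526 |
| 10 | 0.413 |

At 8 km, from the table: ρ = 0.526 kg/m³.
At stall, lift equals weight: L = W = m·g = 96500 × 9.81 = 9.467×10^5 N.
V_stall = √(2W/(ρ·S·CL,max)) = √(2 × 9.467×10^5 / (0.526 × 270 × 2.42))
V_stall = √5509 = 74.2 m/s

V_stall = 74.2 m/s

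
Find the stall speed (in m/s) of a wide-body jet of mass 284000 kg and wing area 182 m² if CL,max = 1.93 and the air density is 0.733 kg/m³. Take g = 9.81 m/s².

Weight W = mg = 284000 × 9.81 = 2.786×10^6 N.
From L = ½ρV²S·CL,max = W: V_stall = √(2W/(ρSCL,max)) = √(2·2.786×10^6/(0.733·182·1.93))
V_stall = √21640 = 147 m/s

V_stall = 147 m/s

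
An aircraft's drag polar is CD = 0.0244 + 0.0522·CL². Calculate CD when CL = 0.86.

CD = 0.0244 + 0.0522 × 0.86² = 0.0244 + 0.03861 = 0.063

CD = 0.063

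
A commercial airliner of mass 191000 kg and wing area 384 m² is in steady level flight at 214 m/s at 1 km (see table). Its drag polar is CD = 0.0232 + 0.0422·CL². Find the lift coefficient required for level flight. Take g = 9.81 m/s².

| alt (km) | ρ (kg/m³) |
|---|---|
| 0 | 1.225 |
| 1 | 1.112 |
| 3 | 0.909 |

At 1 km, from the table: ρ = 1.112 kg/m³.
Weight W = mg = 191000 × 9.81 = 1.8737×10^6 N; in level flight L = W.
Dynamic pressure q = 0.5 × 1.112 × 214² = 25460 Pa.
Required CL = L/(qS) = 1.8737×10^6/(25460·384) = 0.1916.

CL = 0.192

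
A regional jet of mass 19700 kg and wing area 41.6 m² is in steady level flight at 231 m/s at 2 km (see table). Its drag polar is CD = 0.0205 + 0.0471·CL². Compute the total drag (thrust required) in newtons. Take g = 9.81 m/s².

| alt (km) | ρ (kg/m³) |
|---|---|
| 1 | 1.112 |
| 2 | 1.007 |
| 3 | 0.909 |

D = 24500 N

At 2 km, from the table: ρ = 1.007 kg/m³.
Level flight ⇒ L = W = m·g = 19700 × 9.81 = 1.9326×10^5 N.
Dynamic pressure q = 0.5 × 1.007 × 231² = 26870 Pa.
Required CL = L/(qS) = 1.9326×10^5/(26870·41.6) = 0.1729.
CD = 0.0205 + 0.0471 × 0.1729² = 0.02191.
D = q·S·CD = 26870 × 41.6 × 0.02191 = 24490 N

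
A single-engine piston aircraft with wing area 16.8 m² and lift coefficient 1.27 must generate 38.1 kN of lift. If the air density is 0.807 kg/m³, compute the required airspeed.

v = 66.5 m/s

L = ½ρv²S·CL ⇒ v = √(2L/(ρ·S·CL))
v = √(2 × 38100 / (0.807 × 16.8 × 1.27)) = √4426 = 66.5 m/s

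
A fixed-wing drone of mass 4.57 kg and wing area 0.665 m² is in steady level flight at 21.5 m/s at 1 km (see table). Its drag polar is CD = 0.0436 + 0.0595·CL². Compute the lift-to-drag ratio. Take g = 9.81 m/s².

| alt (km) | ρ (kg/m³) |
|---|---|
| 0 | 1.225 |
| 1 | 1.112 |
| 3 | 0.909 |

At 1 km, from the table: ρ = 1.112 kg/m³.
In steady level flight, lift balances weight: W = mg = 4.57 × 9.81 = 44.832 N.
q = ½ρv² = ½ × 1.112 × 21.5² = 257 Pa.
CL = W/(q·S) = 44.832 / (257 × 0.665) = 0.2623.
CD = 0.0436 + 0.0595 × 0.2623² = 0.04769.
L/D = CL/CD = 0.2623 / 0.04769 = 5.5

L/D = 5.5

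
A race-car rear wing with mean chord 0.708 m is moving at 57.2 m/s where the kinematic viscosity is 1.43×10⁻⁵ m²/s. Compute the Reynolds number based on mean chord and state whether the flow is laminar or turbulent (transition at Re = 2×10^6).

Re = v·c/ν = 57.2 × 0.708 / (1.43×10⁻⁵) = 2.83×10^6
Since 2.83×10^6 > 2×10^6, the flow is turbulent.

Re = 2.83×10^6 (turbulent)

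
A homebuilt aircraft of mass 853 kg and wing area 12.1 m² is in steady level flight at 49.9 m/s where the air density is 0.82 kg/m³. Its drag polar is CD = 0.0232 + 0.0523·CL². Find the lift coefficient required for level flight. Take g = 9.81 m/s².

Level flight ⇒ L = W = m·g = 853 × 9.81 = 8367.9 N.
q = ½ρv² = ½ × 0.82 × 49.9² = 1021 Pa.
CL = W/(q·S) = 8367.9 / (1021 × 12.1) = 0.6774.

CL = 0.677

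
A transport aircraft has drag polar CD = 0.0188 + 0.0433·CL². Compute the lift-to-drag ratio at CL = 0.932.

CD = 0.0188 + 0.0433 × 0.932² = 0.05641
L/D = CL/CD = 0.932 / 0.05641 = 16.5

L/D = 16.5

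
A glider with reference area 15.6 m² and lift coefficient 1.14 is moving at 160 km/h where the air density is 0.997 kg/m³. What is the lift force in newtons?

L = 17500 N

Convert speed: v = 160 km/h ÷ 3.6 = 44.44 m/s.
Dynamic pressure q = ½ρv² = ½ × 0.997 × 44.44² = 984.7 Pa.
L = q·S·CL = 984.7 × 15.6 × 1.14 = 17500 N ≈ 17.5 kN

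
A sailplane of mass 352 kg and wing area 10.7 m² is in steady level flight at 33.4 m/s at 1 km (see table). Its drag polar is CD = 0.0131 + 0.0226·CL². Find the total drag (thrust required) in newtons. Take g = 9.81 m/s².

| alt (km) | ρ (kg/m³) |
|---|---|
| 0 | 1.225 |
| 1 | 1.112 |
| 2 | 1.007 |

D = 128 N

At 1 km, from the table: ρ = 1.112 kg/m³.
In steady level flight, lift balances weight: W = mg = 352 × 9.81 = 3453.1 N.
q = ½ρv² = ½ × 1.112 × 33.4² = 620.3 Pa.
CL = 2W/(ρv²S) = 2×3453.1/(1.112×33.4²×10.7) = 0.5203.
CD = 0.0131 + 0.0226 × 0.5203² = 0.01922.
D = q·S·CD = 620.3 × 10.7 × 0.01922 = 127.5 N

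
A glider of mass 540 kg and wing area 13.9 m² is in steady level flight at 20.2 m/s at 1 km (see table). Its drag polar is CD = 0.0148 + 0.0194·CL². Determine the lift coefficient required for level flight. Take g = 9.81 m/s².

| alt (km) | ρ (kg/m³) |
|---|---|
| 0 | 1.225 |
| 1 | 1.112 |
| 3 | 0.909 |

CL = 1.68

At 1 km, from the table: ρ = 1.112 kg/m³.
Weight W = mg = 540 × 9.81 = 5297.4 N; in level flight L = W.
Dynamic pressure q = 0.5 × 1.112 × 20.2² = 226.9 Pa.
CL = W/(q·S) = 5297.4 / (226.9 × 13.9) = 1.68.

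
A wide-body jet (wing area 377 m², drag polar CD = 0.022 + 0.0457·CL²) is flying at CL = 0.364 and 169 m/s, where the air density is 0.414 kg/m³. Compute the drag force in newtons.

D = 62500 N

CD = 0.022 + 0.0457 × 0.364² = 0.02806
D = ½ρv²S·CD = ½ × 0.414 × 169² × 377 × 0.02806 = 62500 N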